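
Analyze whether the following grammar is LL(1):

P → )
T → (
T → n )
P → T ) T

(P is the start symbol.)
Yes, the grammar is LL(1).

A grammar is LL(1) if for each non-terminal N with multiple productions, the predict sets of those productions are pairwise disjoint, where PREDICT(N → α) = (FIRST(α) \ {ε}) ∪ (FOLLOW(N) if α ⇒* ε).

Relevant sets:
  FIRST(T) = { '(', 'n' }

For P:
  PREDICT(P → ')') = { ')' }
  PREDICT(P → T ')' T) = { '(', 'n' }
For T:
  PREDICT(T → '(') = { '(' }
  PREDICT(T → n ')') = { 'n' }

All predict sets are disjoint. The grammar IS LL(1).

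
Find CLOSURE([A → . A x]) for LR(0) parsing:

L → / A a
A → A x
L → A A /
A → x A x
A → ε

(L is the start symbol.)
To compute CLOSURE, for each item [A → α.Bβ] where B is a non-terminal, add [B → .γ] for all productions B → γ; repeat for the newly added items until nothing changes.

Start with: [A → . A x]
  [A → . A x] has the dot before A: add [A → . x A x], [A → .]
No further items can be added.

CLOSURE = { [A → . A x], [A → . x A x], [A → .] }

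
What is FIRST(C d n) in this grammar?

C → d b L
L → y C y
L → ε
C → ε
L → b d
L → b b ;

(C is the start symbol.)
{ 'd' }

FIRST sets of the non-terminals involved (from the grammar, by fixed-point iteration):
  FIRST(C) = { 'd', ε }

To compute FIRST(C d n), process the symbols left to right:
Symbol C is a non-terminal. Add FIRST(C) \ {ε} = { 'd' }
C is nullable (ε ∈ FIRST(C)), continue to the next symbol.
Symbol d is a terminal. Add 'd' and stop.
FIRST(C d n) = { 'd' }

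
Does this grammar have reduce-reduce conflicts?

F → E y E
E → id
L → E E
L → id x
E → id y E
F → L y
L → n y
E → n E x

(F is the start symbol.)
Augment with F' → F and build the canonical LR(0) collection (I0 = CLOSURE({[F' → . F]}), then GOTO on every symbol after a dot until no new states appear). It has 18 states:
  I0: { [E → . id y E], [E → . id], [E → . n E x], [F → . E y E], [F → . L y], [F' → . F], [L → . E E], [L → . id x], [L → . n y] }  — shift
  I1: { [E → . id y E], [E → . id], [E → . n E x], [F → E . y E], [L → E . E] }  — shift
  I2: { [F' → F .] }  — accept
  I3: { [F → L . y] }  — shift
  I4: { [E → id . y E], [E → id .], [L → id . x] }  — shift, reduce
  I5: { [E → . id y E], [E → . id], [E → . n E x], [E → n . E x], [L → n . y] }  — shift
  I6: { [E → n E . x] }  — shift
  I7: { [E → id . y E], [E → id .] }  — shift, reduce
  I8: { [E → . id y E], [E → . id], [E → . n E x], [E → n . E x] }  — shift
  I9: { [L → n y .] }  — reduce
  I10: { [E → . id y E], [E → . id], [E → . n E x], [E → id y . E] }  — shift
  I11: { [E → id y E .] }  — reduce
  I12: { [E → n E x .] }  — reduce
  I13: { [L → id x .] }  — reduce
  I14: { [F → L y .] }  — reduce
  I15: { [L → E E .] }  — reduce
  I16: { [E → . id y E], [E → . id], [E → . n E x], [F → E y . E] }  — shift
  I17: { [F → E y E .] }  — reduce

No state contains more than one complete item.

Answer: No reduce-reduce conflicts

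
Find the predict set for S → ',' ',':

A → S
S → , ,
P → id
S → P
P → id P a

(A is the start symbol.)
{ ',' }

PREDICT(S → ',' ',') = (FIRST(RHS) \ {ε}) ∪ (FOLLOW(S) if ε ∈ FIRST(RHS), i.e. RHS ⇒* ε)
FIRST(',' ',') = { ',' }
ε ∉ FIRST(',' ','), so FOLLOW(S) is not added.
PREDICT(S → ',' ',') = { ',' }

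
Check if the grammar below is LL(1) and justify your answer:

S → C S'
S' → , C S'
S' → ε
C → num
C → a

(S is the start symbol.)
A grammar is LL(1) if for each non-terminal N with multiple productions, the predict sets of those productions are pairwise disjoint, where PREDICT(N → α) = (FIRST(α) \ {ε}) ∪ (FOLLOW(N) if α ⇒* ε).

Relevant sets:
  FOLLOW(S') = { $ }

For S':
  PREDICT(S' → ',' C S') = { ',' }
  PREDICT(S' → ε) = { $ }
For C:
  PREDICT(C → num) = { 'num' }
  PREDICT(C → a) = { 'a' }
S has a single production, so nothing to check there.

All predict sets are disjoint. The grammar IS LL(1).

Answer: Yes, the grammar is LL(1).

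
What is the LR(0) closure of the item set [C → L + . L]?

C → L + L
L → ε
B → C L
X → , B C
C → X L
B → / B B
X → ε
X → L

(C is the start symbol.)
Start with: [C → L + . L]
  [C → L + . L] has the dot before L: add [L → .]
No further items can be added.

CLOSURE = { [C → L + . L], [L → .] }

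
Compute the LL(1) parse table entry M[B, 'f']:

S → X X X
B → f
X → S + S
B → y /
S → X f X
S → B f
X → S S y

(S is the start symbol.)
To find M[B, 'f'], we find productions for B where 'f' is in the predict set (PREDICT(N → α) = (FIRST(α) \ {ε}) ∪ (FOLLOW(N) if α ⇒* ε)).

B → f: PREDICT = { 'f' }
  'f' is in predict set, so this production goes in M[B, 'f']
B → y /: PREDICT = { 'y' }

M[B, 'f'] = B → f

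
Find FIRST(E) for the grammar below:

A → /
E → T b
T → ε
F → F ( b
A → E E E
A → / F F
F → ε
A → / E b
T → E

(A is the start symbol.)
{ 'b' }

FIRST sets of the other non-terminals involved (by the same procedure, iterated to a fixed point):
  FIRST(T) = { 'b', ε }

From E → T b:
  - T is a non-terminal: add FIRST(T) \ {ε} = { 'b' }
    T is nullable, so continue to the next symbol
  - b is a terminal: add 'b' and stop

Collecting: FIRST(E) = { 'b' }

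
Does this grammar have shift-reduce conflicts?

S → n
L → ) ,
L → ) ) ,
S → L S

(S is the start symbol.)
A shift-reduce conflict occurs when an LR(0) state has both:
  - a complete (reduce) item [A → α .] (dot at the end), and
  - a shift item [B → β . c γ] (dot before a terminal).

Augment with S' → S and build the canonical LR(0) collection (I0 = CLOSURE({[S' → . S]}), then GOTO on every symbol after a dot until no new states appear). It has 9 states:
  I0: { [L → . ) ) ,], [L → . ) ,], [S → . L S], [S → . n], [S' → . S] }  — shift
  I1: { [L → ) . ) ,], [L → ) . ,] }  — shift
  I2: { [L → . ) ) ,], [L → . ) ,], [S → . L S], [S → . n], [S → L . S] }  — shift
  I3: { [S' → S .] }  — accept
  I4: { [S → n .] }  — reduce
  I5: { [S → L S .] }  — reduce
  I6: { [L → ) ) . ,] }  — shift
  I7: { [L → ) , .] }  — reduce
  I8: { [L → ) ) , .] }  — reduce

No state contains both a complete item and a shift item.

Answer: No shift-reduce conflicts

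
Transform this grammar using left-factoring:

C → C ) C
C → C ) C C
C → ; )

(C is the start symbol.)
C → C ) C C'
C' → ε
C' → C
C → ; )

Left-factoring transforms A → αβ₁ | αβ₂ into A → αA' and A' → β₁ | β₂
(α is the longest common prefix among the alternatives). Repeat until
no nonterminal has two alternatives with a common prefix.

Round 1: C has alternatives sharing prefix 'C ) C'. Introduce C': C → C ) C C'
  Add: C' → ε
  Add: C' → C

No remaining common prefixes — done.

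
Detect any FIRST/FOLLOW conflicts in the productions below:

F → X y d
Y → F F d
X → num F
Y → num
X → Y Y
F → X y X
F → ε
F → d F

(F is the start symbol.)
Nullable non-terminals: F.
FIRST sets used below: FIRST(X) = { 'd', 'num' }

F: nullable alternative(s) F → ε; FOLLOW(F) = { $, 'd', 'num', 'y' }
  F → X y d: FIRST \ {ε} = { 'd', 'num' } — overlaps FOLLOW(F) on { 'd', 'num' }: CONFLICT
  F → X y X: FIRST \ {ε} = { 'd', 'num' } — overlaps FOLLOW(F) on { 'd', 'num' }: CONFLICT
  F → ε: FIRST \ {ε} = { } — this is the only nullable alternative, skip
  F → d F: FIRST \ {ε} = { 'd' } — overlaps FOLLOW(F) on { 'd' }: CONFLICT

X, Y have no nullable alternative, so no FIRST/FOLLOW check is needed there.

So the grammar has 3 FIRST/FOLLOW conflicts (marked CONFLICT above).

Answer: Yes. F → X y d with FOLLOW(F) on { 'd', 'num' }; F → X y X with FOLLOW(F) on { 'd', 'num' }; F → d F with FOLLOW(F) on { 'd' }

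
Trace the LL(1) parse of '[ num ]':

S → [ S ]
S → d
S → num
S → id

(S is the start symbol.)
LL(1) parsing maintains a stack (initially the start symbol over $) and the input. At each step: if the stack top is a terminal, match it against the current input token; if it is a non-terminal N, replace it with the RHS of M[N, lookahead] (the unique production whose predict set contains the lookahead).

Stack is shown with the top on the left.

Stack    Input      Action
--------------------------
S $      [ num ] $  output S → [ S ]
[ S ] $  [ num ] $  match '['
S ] $    num ] $    output S → num
num ] $  num ] $    match 'num'
] $      ] $        match ']'
$        $          accept

The string is accepted.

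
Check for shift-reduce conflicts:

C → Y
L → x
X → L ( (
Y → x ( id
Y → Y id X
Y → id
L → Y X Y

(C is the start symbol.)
A shift-reduce conflict occurs when an LR(0) state has both:
  - a complete (reduce) item [A → α .] (dot at the end), and
  - a shift item [B → β . c γ] (dot before a terminal).

Augment with C' → C and build the canonical LR(0) collection (I0 = CLOSURE({[C' → . C]}), then GOTO on every symbol after a dot until no new states appear). It has 17 states:
  I0: { [C → . Y], [C' → . C], [Y → . Y id X], [Y → . id], [Y → . x ( id] }  — shift
  I1: { [C' → C .] }  — accept
  I2: { [C → Y .], [Y → Y . id X] }  — shift, reduce
  I3: { [Y → id .] }  — reduce
  I4: { [Y → x . ( id] }  — shift
  I5: { [Y → x ( . id] }  — shift
  I6: { [Y → x ( id .] }  — reduce
  I7: { [L → . Y X Y], [L → . x], [X → . L ( (], [Y → . Y id X], [Y → . id], [Y → . x ( id], [Y → Y id . X] }  — shift
  I8: { [X → L . ( (] }  — shift
  I9: { [Y → Y id X .] }  — reduce
  I10: { [L → . Y X Y], [L → . x], [L → Y . X Y], [X → . L ( (], [Y → . Y id X], [Y → . id], [Y → . x ( id], [Y → Y . id X] }  — shift
  I11: { [L → x .], [Y → x . ( id] }  — shift, reduce
  I12: { [L → Y X . Y], [Y → . Y id X], [Y → . id], [Y → . x ( id] }  — shift
  I13: { [L → . Y X Y], [L → . x], [X → . L ( (], [Y → . Y id X], [Y → . id], [Y → . x ( id], [Y → Y id . X], [Y → id .] }  — shift, reduce
  I14: { [L → Y X Y .], [Y → Y . id X] }  — shift, reduce
  I15: { [X → L ( . (] }  — shift
  I16: { [X → L ( ( .] }  — reduce

I2 contains reduce item [C → Y .] and shift item [Y → Y . id X] — shift-reduce conflict.
I11 contains reduce item [L → x .] and shift item [Y → x . ( id] — shift-reduce conflict.
I13 contains reduce item [Y → id .] and shift items [L → . x], [Y → . id], [Y → . x ( id] — shift-reduce conflict.
I14 contains reduce item [L → Y X Y .] and shift item [Y → Y . id X] — shift-reduce conflict.

Answer: Yes — I2: [C → Y .] vs [Y → Y . id X]; I11: [L → x .] vs [Y → x . ( id]; I13: [Y → id .] vs [L → . x]; I14: [L → Y X Y .] vs [Y → Y . id X]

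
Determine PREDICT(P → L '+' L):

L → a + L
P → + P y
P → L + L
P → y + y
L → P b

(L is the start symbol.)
{ '+', 'a', 'y' }

PREDICT(P → L '+' L) = (FIRST(RHS) \ {ε}) ∪ (FOLLOW(P) if ε ∈ FIRST(RHS), i.e. RHS ⇒* ε)
FIRST(L) = { '+', 'a', 'y' }
FIRST(L '+' L) = { '+', 'a', 'y' }
ε ∉ FIRST(L '+' L), so FOLLOW(P) is not added.
PREDICT(P → L '+' L) = { '+', 'a', 'y' }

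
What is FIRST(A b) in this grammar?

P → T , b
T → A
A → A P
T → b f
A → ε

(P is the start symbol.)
FIRST sets of the non-terminals involved (from the grammar, by fixed-point iteration):
  FIRST(A) = { ',', 'b', ε }

To compute FIRST(A b), process the symbols left to right:
Symbol A is a non-terminal. Add FIRST(A) \ {ε} = { ',', 'b' }
A is nullable (ε ∈ FIRST(A)), continue to the next symbol.
Symbol b is a terminal. Add 'b' and stop.
FIRST(A b) = { ',', 'b' }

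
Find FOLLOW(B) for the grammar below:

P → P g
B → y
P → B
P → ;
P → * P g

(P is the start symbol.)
{ $, 'g' }

To compute FOLLOW(B), find every occurrence of B on a right-hand side N → α B β: add FIRST(β) \ {ε}, and if β is empty or nullable also add FOLLOW(N). Iterate to a fixed point.

In P → B: B is at the end, add FOLLOW(P)

The FOLLOW sets referred to above (computed the same way, to a fixed point):
  FOLLOW(P) = { $, 'g' }

Taking the union: FOLLOW(B) = { $, 'g' }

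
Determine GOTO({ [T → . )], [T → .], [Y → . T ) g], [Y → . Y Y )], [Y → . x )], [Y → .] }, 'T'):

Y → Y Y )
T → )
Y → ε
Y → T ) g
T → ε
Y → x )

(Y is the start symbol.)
GOTO(I, 'T') = CLOSURE({ [A → αX.β] : [A → α.Xβ] ∈ I, X = 'T' })

Items with dot before 'T', with the dot advanced:
  [Y → . T ) g] → [Y → T . ) g]
Closure adds nothing (no advanced item has the dot before a non-terminal).

GOTO = { [Y → T . ) g] }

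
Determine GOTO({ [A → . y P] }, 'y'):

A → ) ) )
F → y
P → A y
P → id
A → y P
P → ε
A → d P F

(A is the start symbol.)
{ [A → . ) ) )], [A → . d P F], [A → . y P], [A → y . P], [P → . A y], [P → . id], [P → .] }

GOTO(I, 'y') = CLOSURE({ [A → αX.β] : [A → α.Xβ] ∈ I, X = 'y' })

Items with dot before 'y', with the dot advanced:
  [A → . y P] → [A → y . P]
Closure of the advanced items:
  [A → y . P] has the dot before P: add [P → . A y], [P → . id], [P → .]
  [P → . A y] has the dot before A: add [A → . ) ) )], [A → . y P], [A → . d P F]

GOTO = { [A → . ) ) )], [A → . d P F], [A → . y P], [A → y . P], [P → . A y], [P → . id], [P → .] }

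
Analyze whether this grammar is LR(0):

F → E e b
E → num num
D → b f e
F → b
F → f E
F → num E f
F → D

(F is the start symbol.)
No. Shift-reduce conflict between [F → b .] and [D → b . f e]

Augment with F' → F and build the canonical LR(0) collection (I0 = CLOSURE({[F' → . F]}), then GOTO on every symbol after a dot until no new states appear). It has 17 states:
  I0: { [D → . b f e], [E → . num num], [F → . D], [F → . E e b], [F → . b], [F → . f E], [F → . num E f], [F' → . F] }  — shift
  I1: { [F → D .] }  — reduce
  I2: { [F → E . e b] }  — shift
  I3: { [F' → F .] }  — accept
  I4: { [D → b . f e], [F → b .] }  — shift, reduce
  I5: { [E → . num num], [F → f . E] }  — shift
  I6: { [E → . num num], [E → num . num], [F → num . E f] }  — shift
  I7: { [F → num E . f] }  — shift
  I8: { [E → num . num], [E → num num .] }  — shift, reduce
  I9: { [E → num num .] }  — reduce
  I10: { [F → num E f .] }  — reduce
  I11: { [F → f E .] }  — reduce
  I12: { [E → num . num] }  — shift
  I13: { [D → b f . e] }  — shift
  I14: { [D → b f e .] }  — reduce
  I15: { [F → E e . b] }  — shift
  I16: { [F → E e b .] }  — reduce

Conflict in state I4:
  Shift-reduce conflict between [F → b .] and [D → b . f e]
So the grammar is NOT LR(0).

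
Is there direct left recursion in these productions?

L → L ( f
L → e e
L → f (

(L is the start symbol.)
Yes, L is left-recursive

L → L ( f: LEFT RECURSIVE (starts with L)
L → e e: starts with e
L → f (: starts with f

The grammar has direct left recursion on: L.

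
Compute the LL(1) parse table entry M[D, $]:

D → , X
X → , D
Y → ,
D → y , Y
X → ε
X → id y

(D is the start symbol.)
To find M[D, $], we find productions for D where $ is in the predict set (PREDICT(N → α) = (FIRST(α) \ {ε}) ∪ (FOLLOW(N) if α ⇒* ε)).

D → , X: PREDICT = { ',' }
D → y , Y: PREDICT = { 'y' }

M[D, $] is empty (no production applies)

Answer: Empty (error entry)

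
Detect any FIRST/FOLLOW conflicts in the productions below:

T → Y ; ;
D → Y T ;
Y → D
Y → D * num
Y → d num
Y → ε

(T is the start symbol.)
Yes. Y → D with FOLLOW(Y) on { ';', 'd' }; Y → D '*' num with FOLLOW(Y) on { ';', 'd' }; Y → d num with FOLLOW(Y) on { 'd' }

Nullable non-terminals: Y.
FIRST sets used below: FIRST(D) = { ';', 'd' }

Y: nullable alternative(s) Y → ε; FOLLOW(Y) = { ';', 'd' }
  Y → D: FIRST \ {ε} = { ';', 'd' } — overlaps FOLLOW(Y) on { ';', 'd' }: CONFLICT
  Y → D * num: FIRST \ {ε} = { ';', 'd' } — overlaps FOLLOW(Y) on { ';', 'd' }: CONFLICT
  Y → d num: FIRST \ {ε} = { 'd' } — overlaps FOLLOW(Y) on { 'd' }: CONFLICT
  Y → ε: FIRST \ {ε} = { } — this is the only nullable alternative, skip

D, T have no nullable alternative, so no FIRST/FOLLOW check is needed there.

So the grammar has 3 FIRST/FOLLOW conflicts (marked CONFLICT above).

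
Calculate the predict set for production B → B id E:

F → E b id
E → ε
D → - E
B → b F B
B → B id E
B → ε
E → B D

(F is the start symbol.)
{ 'b', 'id' }

PREDICT(B → B id E) = (FIRST(RHS) \ {ε}) ∪ (FOLLOW(B) if ε ∈ FIRST(RHS), i.e. RHS ⇒* ε)
FIRST(B) = { 'b', 'id', ε }
FIRST(B id E) = { 'b', 'id' }
ε ∉ FIRST(B id E), so FOLLOW(B) is not added.
PREDICT(B → B id E) = { 'b', 'id' }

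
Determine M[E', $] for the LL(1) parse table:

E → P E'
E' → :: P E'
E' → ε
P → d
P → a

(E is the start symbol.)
E' → ε

To find M[E', $], we find productions for E' where $ is in the predict set (PREDICT(N → α) = (FIRST(α) \ {ε}) ∪ (FOLLOW(N) if α ⇒* ε)).

Relevant sets:
  FOLLOW(E') = { $ }

E' → :: P E': PREDICT = { '::' }
E' → ε: PREDICT = { $ }
  $ is in predict set, so this production goes in M[E', $]

M[E', $] = E' → ε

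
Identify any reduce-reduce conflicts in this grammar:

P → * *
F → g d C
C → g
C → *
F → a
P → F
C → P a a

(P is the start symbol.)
No reduce-reduce conflicts

A reduce-reduce conflict occurs when an LR(0) state has two complete items [A → α .] and [B → β .] — both call for a reduction, and with no lookahead the parser cannot choose between them.

Augment with P' → P and build the canonical LR(0) collection (I0 = CLOSURE({[P' → . P]}), then GOTO on every symbol after a dot until no new states appear). It has 14 states:
  I0: { [F → . a], [F → . g d C], [P → . * *], [P → . F], [P' → . P] }  — shift
  I1: { [P → * . *] }  — shift
  I2: { [P → F .] }  — reduce
  I3: { [P' → P .] }  — accept
  I4: { [F → a .] }  — reduce
  I5: { [F → g . d C] }  — shift
  I6: { [C → . *], [C → . P a a], [C → . g], [F → . a], [F → . g d C], [F → g d . C], [P → . * *], [P → . F] }  — shift
  I7: { [C → * .], [P → * . *] }  — shift, reduce
  I8: { [F → g d C .] }  — reduce
  I9: { [C → P . a a] }  — shift
  I10: { [C → g .], [F → g . d C] }  — shift, reduce
  I11: { [C → P a . a] }  — shift
  I12: { [C → P a a .] }  — reduce
  I13: { [P → * * .] }  — reduce

No state contains more than one complete item.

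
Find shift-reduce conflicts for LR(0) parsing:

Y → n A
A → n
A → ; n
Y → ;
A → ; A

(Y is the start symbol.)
Augment with Y' → Y and build the canonical LR(0) collection (I0 = CLOSURE({[Y' → . Y]}), then GOTO on every symbol after a dot until no new states appear). It has 9 states:
  I0: { [Y → . ;], [Y → . n A], [Y' → . Y] }  — shift
  I1: { [Y → ; .] }  — reduce
  I2: { [Y' → Y .] }  — accept
  I3: { [A → . ; A], [A → . ; n], [A → . n], [Y → n . A] }  — shift
  I4: { [A → . ; A], [A → . ; n], [A → . n], [A → ; . A], [A → ; . n] }  — shift
  I5: { [Y → n A .] }  — reduce
  I6: { [A → n .] }  — reduce
  I7: { [A → ; A .] }  — reduce
  I8: { [A → ; n .], [A → n .] }  — 2 reduces

No state contains both a complete item and a shift item.

Answer: No shift-reduce conflicts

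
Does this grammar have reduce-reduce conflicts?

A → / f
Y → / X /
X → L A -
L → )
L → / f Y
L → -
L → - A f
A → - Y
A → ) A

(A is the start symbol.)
A reduce-reduce conflict occurs when an LR(0) state has two complete items [A → α .] and [B → β .] — both call for a reduction, and with no lookahead the parser cannot choose between them.

Augment with A' → A and build the canonical LR(0) collection (I0 = CLOSURE({[A' → . A]}), then GOTO on every symbol after a dot until no new states appear). It has 21 states:
  I0: { [A → . ) A], [A → . - Y], [A → . / f], [A' → . A] }  — shift
  I1: { [A → ) . A], [A → . ) A], [A → . - Y], [A → . / f] }  — shift
  I2: { [A → - . Y], [Y → . / X /] }  — shift
  I3: { [A → / . f] }  — shift
  I4: { [A' → A .] }  — accept
  I5: { [A → / f .] }  — reduce
  I6: { [L → . )], [L → . - A f], [L → . -], [L → . / f Y], [X → . L A -], [Y → / . X /] }  — shift
  I7: { [A → - Y .] }  — reduce
  I8: { [L → ) .] }  — reduce
  I9: { [A → . ) A], [A → . - Y], [A → . / f], [L → - . A f], [L → - .] }  — shift, reduce
  I10: { [L → / . f Y] }  — shift
  I11: { [A → . ) A], [A → . - Y], [A → . / f], [X → L . A -] }  — shift
  I12: { [Y → / X . /] }  — shift
  I13: { [Y → / X / .] }  — reduce
  I14: { [X → L A . -] }  — shift
  I15: { [X → L A - .] }  — reduce
  I16: { [L → / f . Y], [Y → . / X /] }  — shift
  I17: { [L → / f Y .] }  — reduce
  I18: { [L → - A . f] }  — shift
  I19: { [L → - A f .] }  — reduce
  I20: { [A → ) A .] }  — reduce

No state contains more than one complete item.

Answer: No reduce-reduce conflicts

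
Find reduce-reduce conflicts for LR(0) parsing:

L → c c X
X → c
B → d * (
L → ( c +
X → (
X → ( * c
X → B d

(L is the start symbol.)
Augment with L' → L and build the canonical LR(0) collection (I0 = CLOSURE({[L' → . L]}), then GOTO on every symbol after a dot until no new states appear). It has 17 states:
  I0: { [L → . ( c +], [L → . c c X], [L' → . L] }  — shift
  I1: { [L → ( . c +] }  — shift
  I2: { [L' → L .] }  — accept
  I3: { [L → c . c X] }  — shift
  I4: { [B → . d * (], [L → c c . X], [X → . ( * c], [X → . (], [X → . B d], [X → . c] }  — shift
  I5: { [X → ( . * c], [X → ( .] }  — shift, reduce
  I6: { [X → B . d] }  — shift
  I7: { [L → c c X .] }  — reduce
  I8: { [X → c .] }  — reduce
  I9: { [B → d . * (] }  — shift
  I10: { [B → d * . (] }  — shift
  I11: { [B → d * ( .] }  — reduce
  I12: { [X → B d .] }  — reduce
  I13: { [X → ( * . c] }  — shift
  I14: { [X → ( * c .] }  — reduce
  I15: { [L → ( c . +] }  — shift
  I16: { [L → ( c + .] }  — reduce

No state contains more than one complete item.

Answer: No reduce-reduce conflicts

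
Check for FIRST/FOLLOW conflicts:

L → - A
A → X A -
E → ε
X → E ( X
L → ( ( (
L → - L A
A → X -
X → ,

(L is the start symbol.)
No FIRST/FOLLOW conflicts.

Nullable non-terminals: E.
E has a nullable alternative but only one production, so nothing to check.

A, L, X have no nullable alternative, so no FIRST/FOLLOW check is needed there.

No FIRST/FOLLOW conflicts found.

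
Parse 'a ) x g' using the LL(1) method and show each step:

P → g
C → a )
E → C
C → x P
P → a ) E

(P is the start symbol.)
LL(1) parsing maintains a stack (initially the start symbol over $) and the input. At each step: if the stack top is a terminal, match it against the current input token; if it is a non-terminal N, replace it with the RHS of M[N, lookahead] (the unique production whose predict set contains the lookahead).

Stack is shown with the top on the left.

Stack    Input      Action
--------------------------
P $      a ) x g $  output P → a ) E
a ) E $  a ) x g $  match 'a'
) E $    ) x g $    match ')'
E $      x g $      output E → C
C $      x g $      output C → x P
x P $    x g $      match 'x'
P $      g $        output P → g
g $      g $        match 'g'
$        $          accept

The string is accepted.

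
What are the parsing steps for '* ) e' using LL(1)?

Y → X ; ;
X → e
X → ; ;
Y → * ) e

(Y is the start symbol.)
LL(1) parsing maintains a stack (initially the start symbol over $) and the input. At each step: if the stack top is a terminal, match it against the current input token; if it is a non-terminal N, replace it with the RHS of M[N, lookahead] (the unique production whose predict set contains the lookahead).

Stack is shown with the top on the left.

Stack    Input    Action
------------------------
Y $      * ) e $  output Y → * ) e
* ) e $  * ) e $  match '*'
) e $    ) e $    match ')'
e $      e $      match 'e'
$        $        accept

The string is accepted.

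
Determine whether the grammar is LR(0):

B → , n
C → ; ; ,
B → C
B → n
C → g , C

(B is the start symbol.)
Augment with B' → B and build the canonical LR(0) collection (I0 = CLOSURE({[B' → . B]}), then GOTO on every symbol after a dot until no new states appear). It has 12 states:
  I0: { [B → . , n], [B → . C], [B → . n], [B' → . B], [C → . ; ; ,], [C → . g , C] }  — shift
  I1: { [B → , . n] }  — shift
  I2: { [C → ; . ; ,] }  — shift
  I3: { [B' → B .] }  — accept
  I4: { [B → C .] }  — reduce
  I5: { [C → g . , C] }  — shift
  I6: { [B → n .] }  — reduce
  I7: { [C → . ; ; ,], [C → . g , C], [C → g , . C] }  — shift
  I8: { [C → g , C .] }  — reduce
  I9: { [C → ; ; . ,] }  — shift
  I10: { [C → ; ; , .] }  — reduce
  I11: { [B → , n .] }  — reduce

Every state is either a pure shift/goto state or contains exactly one complete item and nothing to shift — no conflicts. The grammar is LR(0).

Answer: Yes, the grammar is LR(0)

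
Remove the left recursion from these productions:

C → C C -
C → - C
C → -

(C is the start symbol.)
C → - C C'
C → - C'
C' → C - C'
C' → ε

C is directly left-recursive. The standard transformation for
  A → A α₁ | ... | A α_m | β₁ | ... | β_n
is
  A  → β₁ A' | ... | β_n A'
  A' → α₁ A' | ... | α_m A' | ε

C → - C becomes C → - C C'
C → - becomes C → - C'
C → C C - becomes C' → C - C'
Add C' → ε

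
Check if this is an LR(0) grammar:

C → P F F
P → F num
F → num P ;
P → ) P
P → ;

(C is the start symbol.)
Yes, the grammar is LR(0)

Augment with C' → C and build the canonical LR(0) collection (I0 = CLOSURE({[C' → . C]}), then GOTO on every symbol after a dot until no new states appear). It has 13 states:
  I0: { [C → . P F F], [C' → . C], [F → . num P ;], [P → . ) P], [P → . ;], [P → . F num] }  — shift
  I1: { [F → . num P ;], [P → ) . P], [P → . ) P], [P → . ;], [P → . F num] }  — shift
  I2: { [P → ; .] }  — reduce
  I3: { [C' → C .] }  — accept
  I4: { [P → F . num] }  — shift
  I5: { [C → P . F F], [F → . num P ;] }  — shift
  I6: { [F → . num P ;], [F → num . P ;], [P → . ) P], [P → . ;], [P → . F num] }  — shift
  I7: { [F → num P . ;] }  — shift
  I8: { [F → num P ; .] }  — reduce
  I9: { [C → P F . F], [F → . num P ;] }  — shift
  I10: { [C → P F F .] }  — reduce
  I11: { [P → F num .] }  — reduce
  I12: { [P → ) P .] }  — reduce

Every state is either a pure shift/goto state or contains exactly one complete item and nothing to shift — no conflicts. The grammar is LR(0).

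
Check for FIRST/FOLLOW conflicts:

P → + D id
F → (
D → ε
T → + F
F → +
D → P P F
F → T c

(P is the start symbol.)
A FIRST/FOLLOW conflict occurs when a non-terminal N has a nullable alternative N → β (β ⇒* ε) and another alternative N → α with FIRST(α) ∩ FOLLOW(N) ≠ ∅: on such a lookahead the parser cannot decide between expanding α and letting N vanish via β.

Nullable non-terminals: D.
FIRST sets used below: FIRST(P) = { '+' }

D: nullable alternative(s) D → ε; FOLLOW(D) = { 'id' }
  D → ε: FIRST \ {ε} = { } — this is the only nullable alternative, skip
  D → P P F: FIRST \ {ε} = { '+' } — disjoint from FOLLOW(D)

F, P, T have no nullable alternative, so no FIRST/FOLLOW check is needed there.

No FIRST/FOLLOW conflicts found.

Answer: No FIRST/FOLLOW conflicts.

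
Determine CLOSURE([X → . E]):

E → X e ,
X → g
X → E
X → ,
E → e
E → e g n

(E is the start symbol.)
{ [E → . X e ,], [E → . e g n], [E → . e], [X → . ,], [X → . E], [X → . g] }

Start with: [X → . E]
  [X → . E] has the dot before E: add [E → . X e ,], [E → . e], [E → . e g n]
  [E → . X e ,] has the dot before X: add [X → . g], [X → . ,]
No further items can be added.

CLOSURE = { [E → . X e ,], [E → . e g n], [E → . e], [X → . ,], [X → . E], [X → . g] }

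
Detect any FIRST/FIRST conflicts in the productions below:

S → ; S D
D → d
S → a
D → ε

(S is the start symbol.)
No FIRST/FIRST conflicts.

Productions for S:
  S → ; S D: FIRST = { ';' }
  S → a: FIRST = { 'a' }
Productions for D:
  D → d: FIRST = { 'd' }
  D → ε: FIRST = { ε }

All alternatives of each non-terminal have pairwise disjoint FIRST sets.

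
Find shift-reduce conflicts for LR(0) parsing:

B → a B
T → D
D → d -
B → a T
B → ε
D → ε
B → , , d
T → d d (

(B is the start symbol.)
Augment with B' → B and build the canonical LR(0) collection (I0 = CLOSURE({[B' → . B]}), then GOTO on every symbol after a dot until no new states appear). It has 13 states:
  I0: { [B → . , , d], [B → . a B], [B → . a T], [B → .], [B' → . B] }  — shift, reduce
  I1: { [B → , . , d] }  — shift
  I2: { [B' → B .] }  — accept
  I3: { [B → . , , d], [B → . a B], [B → . a T], [B → .], [B → a . B], [B → a . T], [D → . d -], [D → .], [T → . D], [T → . d d (] }  — shift, 2 reduces
  I4: { [B → a B .] }  — reduce
  I5: { [T → D .] }  — reduce
  I6: { [B → a T .] }  — reduce
  I7: { [D → d . -], [T → d . d (] }  — shift
  I8: { [D → d - .] }  — reduce
  I9: { [T → d d . (] }  — shift
  I10: { [T → d d ( .] }  — reduce
  I11: { [B → , , . d] }  — shift
  I12: { [B → , , d .] }  — reduce

I0 contains reduce item [B → .] and shift items [B → . , , d], [B → . a B], [B → . a T] — shift-reduce conflict.
I3 contains reduce items [B → .], [D → .] and shift items [B → . , , d], [B → . a B], [B → . a T], [D → . d -], [T → . d d (] — shift-reduce conflict.

Answer: Yes — I0: [B → .] vs [B → . , , d]; I3: [B → .] vs [B → . , , d]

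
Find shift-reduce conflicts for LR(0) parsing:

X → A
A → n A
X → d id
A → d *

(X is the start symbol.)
Augment with X' → X and build the canonical LR(0) collection (I0 = CLOSURE({[X' → . X]}), then GOTO on every symbol after a dot until no new states appear). It has 9 states:
  I0: { [A → . d *], [A → . n A], [X → . A], [X → . d id], [X' → . X] }  — shift
  I1: { [X → A .] }  — reduce
  I2: { [X' → X .] }  — accept
  I3: { [A → d . *], [X → d . id] }  — shift
  I4: { [A → . d *], [A → . n A], [A → n . A] }  — shift
  I5: { [A → n A .] }  — reduce
  I6: { [A → d . *] }  — shift
  I7: { [A → d * .] }  — reduce
  I8: { [X → d id .] }  — reduce

No state contains both a complete item and a shift item.

Answer: No shift-reduce conflicts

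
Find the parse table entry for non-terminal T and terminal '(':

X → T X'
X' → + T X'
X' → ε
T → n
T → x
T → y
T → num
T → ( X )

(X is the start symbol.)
To find M[T, '('], we find productions for T where '(' is in the predict set (PREDICT(N → α) = (FIRST(α) \ {ε}) ∪ (FOLLOW(N) if α ⇒* ε)).

T → n: PREDICT = { 'n' }
T → x: PREDICT = { 'x' }
T → y: PREDICT = { 'y' }
T → num: PREDICT = { 'num' }
T → ( X ): PREDICT = { '(' }
  '(' is in predict set, so this production goes in M[T, '(']

M[T, '('] = T → ( X )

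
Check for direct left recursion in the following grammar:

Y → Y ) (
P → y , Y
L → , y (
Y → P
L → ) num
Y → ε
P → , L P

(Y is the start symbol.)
Yes, Y is left-recursive

Direct left recursion occurs when N → N α for some non-terminal N (the right-hand side begins with the left-hand side itself).

Y → Y ) (: LEFT RECURSIVE (starts with Y)
P → y , Y: starts with y
L → , y (: starts with ','
Y → P: starts with P
L → ) num: starts with ')'
Y → ε: starts with ε
P → , L P: starts with ','

The grammar has direct left recursion on: Y.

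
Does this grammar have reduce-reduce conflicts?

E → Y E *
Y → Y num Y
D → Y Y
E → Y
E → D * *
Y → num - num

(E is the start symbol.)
Augment with E' → E and build the canonical LR(0) collection (I0 = CLOSURE({[E' → . E]}), then GOTO on every symbol after a dot until no new states appear). It has 15 states:
  I0: { [D → . Y Y], [E → . D * *], [E → . Y E *], [E → . Y], [E' → . E], [Y → . Y num Y], [Y → . num - num] }  — shift
  I1: { [E → D . * *] }  — shift
  I2: { [E' → E .] }  — accept
  I3: { [D → . Y Y], [D → Y . Y], [E → . D * *], [E → . Y E *], [E → . Y], [E → Y . E *], [E → Y .], [Y → . Y num Y], [Y → . num - num], [Y → Y . num Y] }  — shift, reduce
  I4: { [Y → num . - num] }  — shift
  I5: { [Y → num - . num] }  — shift
  I6: { [Y → num - num .] }  — reduce
  I7: { [E → Y E . *] }  — shift
  I8: { [D → . Y Y], [D → Y . Y], [D → Y Y .], [E → . D * *], [E → . Y E *], [E → . Y], [E → Y . E *], [E → Y .], [Y → . Y num Y], [Y → . num - num], [Y → Y . num Y] }  — shift, 2 reduces
  I9: { [Y → . Y num Y], [Y → . num - num], [Y → Y num . Y], [Y → num . - num] }  — shift
  I10: { [Y → Y . num Y], [Y → Y num Y .] }  — shift, reduce
  I11: { [Y → . Y num Y], [Y → . num - num], [Y → Y num . Y] }  — shift
  I12: { [E → Y E * .] }  — reduce
  I13: { [E → D * . *] }  — shift
  I14: { [E → D * * .] }  — reduce

I8 contains complete items [D → Y Y .], [E → Y .] — reduce-reduce conflict.

Answer: Yes — I8: [D → Y Y .] vs [E → Y .]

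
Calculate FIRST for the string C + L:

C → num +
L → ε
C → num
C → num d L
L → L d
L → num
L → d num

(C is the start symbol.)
FIRST sets of the non-terminals involved (from the grammar, by fixed-point iteration):
  FIRST(C) = { 'num' }

To compute FIRST(C + L), process the symbols left to right:
Symbol C is a non-terminal. Add FIRST(C) \ {ε} = { 'num' }
C is not nullable (ε ∉ FIRST(C)), so stop here.
FIRST(C + L) = { 'num' }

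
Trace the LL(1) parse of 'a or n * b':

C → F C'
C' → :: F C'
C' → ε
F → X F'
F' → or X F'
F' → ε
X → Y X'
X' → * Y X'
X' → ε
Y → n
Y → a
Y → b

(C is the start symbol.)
LL(1) parsing maintains a stack (initially the start symbol over $) and the input. At each step: if the stack top is a terminal, match it against the current input token; if it is a non-terminal N, replace it with the RHS of M[N, lookahead] (the unique production whose predict set contains the lookahead).

Stack is shown with the top on the left.

Stack           Input         Action
------------------------------------
C $             a or n * b $  output C → F C'
F C' $          a or n * b $  output F → X F'
X F' C' $       a or n * b $  output X → Y X'
Y X' F' C' $    a or n * b $  output Y → a
a X' F' C' $    a or n * b $  match 'a'
X' F' C' $      or n * b $    output X' → ε
F' C' $         or n * b $    output F' → or X F'
or X F' C' $    or n * b $    match 'or'
X F' C' $       n * b $       output X → Y X'
Y X' F' C' $    n * b $       output Y → n
n X' F' C' $    n * b $       match 'n'
X' F' C' $      * b $         output X' → * Y X'
* Y X' F' C' $  * b $         match '*'
Y X' F' C' $    b $           output Y → b
b X' F' C' $    b $           match 'b'
X' F' C' $      $             output X' → ε
F' C' $         $             output F' → ε
C' $            $             output C' → ε
$               $             accept

The string is accepted.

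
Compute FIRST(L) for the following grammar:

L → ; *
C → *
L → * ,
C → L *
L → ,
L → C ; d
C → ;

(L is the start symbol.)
{ '*', ',', ';' }

FIRST sets of the other non-terminals involved (by the same procedure, iterated to a fixed point):
  FIRST(C) = { '*', ',', ';' }

From L → ; *:
  - ';' is a terminal: add ';' and stop
From L → * ,:
  - '*' is a terminal: add '*' and stop
From L → ,:
  - ',' is a terminal: add ',' and stop
From L → C ; d:
  - C is a non-terminal: add FIRST(C) \ {ε} = { '*', ',', ';' }
    C is not nullable, so stop

Collecting: FIRST(L) = { '*', ',', ';' }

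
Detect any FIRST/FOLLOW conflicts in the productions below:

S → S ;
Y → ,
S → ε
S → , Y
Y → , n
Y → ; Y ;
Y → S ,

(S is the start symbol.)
A FIRST/FOLLOW conflict occurs when a non-terminal N has a nullable alternative N → β (β ⇒* ε) and another alternative N → α with FIRST(α) ∩ FOLLOW(N) ≠ ∅: on such a lookahead the parser cannot decide between expanding α and letting N vanish via β.

Nullable non-terminals: S.
FIRST sets used below: FIRST(S) = { ',', ';', ε }

S: nullable alternative(s) S → ε; FOLLOW(S) = { $, ',', ';' }
  S → S ;: FIRST \ {ε} = { ',', ';' } — overlaps FOLLOW(S) on { ',', ';' }: CONFLICT
  S → ε: FIRST \ {ε} = { } — this is the only nullable alternative, skip
  S → , Y: FIRST \ {ε} = { ',' } — overlaps FOLLOW(S) on { ',' }: CONFLICT

Y has no nullable alternative, so no FIRST/FOLLOW check is needed there.

So the grammar has 2 FIRST/FOLLOW conflicts (marked CONFLICT above).

Answer: Yes. S → S ';' with FOLLOW(S) on { ',', ';' }; S → ',' Y with FOLLOW(S) on { ',' }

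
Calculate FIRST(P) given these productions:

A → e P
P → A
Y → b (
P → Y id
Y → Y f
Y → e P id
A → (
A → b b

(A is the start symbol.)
FIRST sets of the other non-terminals involved (by the same procedure, iterated to a fixed point):
  FIRST(A) = { '(', 'b', 'e' }
  FIRST(Y) = { 'b', 'e' }

From P → A:
  - A is a non-terminal: add FIRST(A) \ {ε} = { '(', 'b', 'e' }
    A is not nullable, so stop
From P → Y id:
  - Y is a non-terminal: add FIRST(Y) \ {ε} = { 'b', 'e' }
    Y is not nullable, so stop

Collecting: FIRST(P) = { '(', 'b', 'e' }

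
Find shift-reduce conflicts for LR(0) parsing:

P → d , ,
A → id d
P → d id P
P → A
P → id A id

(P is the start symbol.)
No shift-reduce conflicts

Augment with P' → P and build the canonical LR(0) collection (I0 = CLOSURE({[P' → . P]}), then GOTO on every symbol after a dot until no new states appear). It has 13 states:
  I0: { [A → . id d], [P → . A], [P → . d , ,], [P → . d id P], [P → . id A id], [P' → . P] }  — shift
  I1: { [P → A .] }  — reduce
  I2: { [P' → P .] }  — accept
  I3: { [P → d . , ,], [P → d . id P] }  — shift
  I4: { [A → . id d], [A → id . d], [P → id . A id] }  — shift
  I5: { [P → id A . id] }  — shift
  I6: { [A → id d .] }  — reduce
  I7: { [A → id . d] }  — shift
  I8: { [P → id A id .] }  — reduce
  I9: { [P → d , . ,] }  — shift
  I10: { [A → . id d], [P → . A], [P → . d , ,], [P → . d id P], [P → . id A id], [P → d id . P] }  — shift
  I11: { [P → d id P .] }  — reduce
  I12: { [P → d , , .] }  — reduce

No state contains both a complete item and a shift item.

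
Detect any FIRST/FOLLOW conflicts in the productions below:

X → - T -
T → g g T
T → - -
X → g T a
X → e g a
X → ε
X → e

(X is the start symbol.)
No FIRST/FOLLOW conflicts.

A FIRST/FOLLOW conflict occurs when a non-terminal N has a nullable alternative N → β (β ⇒* ε) and another alternative N → α with FIRST(α) ∩ FOLLOW(N) ≠ ∅: on such a lookahead the parser cannot decide between expanding α and letting N vanish via β.

Nullable non-terminals: X.

X: nullable alternative(s) X → ε; FOLLOW(X) = { $ }
  X → - T -: FIRST \ {ε} = { '-' } — disjoint from FOLLOW(X)
  X → g T a: FIRST \ {ε} = { 'g' } — disjoint from FOLLOW(X)
  X → e g a: FIRST \ {ε} = { 'e' } — disjoint from FOLLOW(X)
  X → ε: FIRST \ {ε} = { } — this is the only nullable alternative, skip
  X → e: FIRST \ {ε} = { 'e' } — disjoint from FOLLOW(X)

T has no nullable alternative, so no FIRST/FOLLOW check is needed there.

No FIRST/FOLLOW conflicts found.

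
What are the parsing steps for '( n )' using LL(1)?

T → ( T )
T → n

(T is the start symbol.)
LL(1) parsing maintains a stack (initially the start symbol over $) and the input. At each step: if the stack top is a terminal, match it against the current input token; if it is a non-terminal N, replace it with the RHS of M[N, lookahead] (the unique production whose predict set contains the lookahead).

Stack is shown with the top on the left.

Stack    Input    Action
------------------------
T $      ( n ) $  output T → ( T )
( T ) $  ( n ) $  match '('
T ) $    n ) $    output T → n
n ) $    n ) $    match 'n'
) $      ) $      match ')'
$        $        accept

The string is accepted.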